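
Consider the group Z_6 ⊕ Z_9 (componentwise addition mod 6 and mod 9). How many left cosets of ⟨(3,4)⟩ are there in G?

|⟨(3,4)⟩| = 18 and |G| = 54.
By Lagrange, [G : H] = |G|/|H| = 54/18 = 3.

3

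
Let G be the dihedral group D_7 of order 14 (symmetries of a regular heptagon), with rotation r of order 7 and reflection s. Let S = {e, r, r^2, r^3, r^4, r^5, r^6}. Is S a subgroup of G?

|S| = 7 divides |G| = 14, consistent with Lagrange.
S contains the identity, every element's inverse is in S, and S is closed under ·: it is a subgroup.
In fact S = ⟨r^4⟩.

Yes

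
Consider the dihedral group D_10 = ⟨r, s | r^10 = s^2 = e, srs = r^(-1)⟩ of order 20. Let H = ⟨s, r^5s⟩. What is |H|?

4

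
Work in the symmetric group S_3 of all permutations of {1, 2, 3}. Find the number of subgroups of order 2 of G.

|G| = 6 and 2 | 6, so subgroups of order 2 are possible by Lagrange.
The subgroups of order 2 are: {e, (1 2)}; {e, (1 3)}; {e, (2 3)}.
So G has 3 subgroups of order 2.

3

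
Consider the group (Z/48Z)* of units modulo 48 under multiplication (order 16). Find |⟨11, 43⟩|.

|⟨11⟩| = 4 and |⟨43⟩| = 4, so |H| is a multiple of lcm(4, 4) = 4 and divides |G| = 16.
Closing under the operation: H = {1, 11, 17, 19, 25, 35, 41, 43}, so |H| = 8.

8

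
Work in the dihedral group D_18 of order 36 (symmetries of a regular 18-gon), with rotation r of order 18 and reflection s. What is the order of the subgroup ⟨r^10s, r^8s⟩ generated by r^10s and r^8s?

18

|⟨r^10s⟩| = 2 and |⟨r^8s⟩| = 2, so |H| is a multiple of lcm(2, 2) = 2 and divides |G| = 36.
Closing under the operation: H = {e, r^2, r^4, r^6, r^8, r^10, r^12, r^14, r^16, s, r^2s, r^4s, r^6s, r^8s, r^10s, r^12s, r^14s, r^16s}, so |H| = 18.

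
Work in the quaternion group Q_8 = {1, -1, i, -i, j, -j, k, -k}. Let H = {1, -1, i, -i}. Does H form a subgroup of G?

|H| = 4 divides |G| = 8, consistent with Lagrange.
H contains the identity, every element's inverse is in H, and H is closed under ·: it is a subgroup.
In fact H = ⟨-i⟩.

Yes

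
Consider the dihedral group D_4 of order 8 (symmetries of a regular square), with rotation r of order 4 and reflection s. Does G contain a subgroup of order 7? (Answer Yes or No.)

7 does not divide |G| = 8, so by Lagrange no subgroup of order 7 exists.

No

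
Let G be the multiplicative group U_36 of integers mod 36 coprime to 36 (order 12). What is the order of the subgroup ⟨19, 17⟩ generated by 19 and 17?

|⟨19⟩| = 2 and |⟨17⟩| = 2, so |H| is a multiple of lcm(2, 2) = 2 and divides |G| = 12.
Closing under the operation: H = {1, 17, 19, 35}, so |H| = 4.

4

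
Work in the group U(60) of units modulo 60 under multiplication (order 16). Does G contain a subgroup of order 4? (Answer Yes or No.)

4 | 16. A subgroup of order 4 is {1, 11, 19, 29}.

Yes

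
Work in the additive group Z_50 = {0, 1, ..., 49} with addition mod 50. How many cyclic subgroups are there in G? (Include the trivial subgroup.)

Each element a generates a cyclic subgroup ⟨a⟩; distinct elements may generate the same one (a cyclic group of order d has φ(d) generators).
Cyclic subgroups by order — order 1: 1; order 2: 1; order 5: 1; order 10: 1; order 25: 1; order 50: 1.
Total: 6.

6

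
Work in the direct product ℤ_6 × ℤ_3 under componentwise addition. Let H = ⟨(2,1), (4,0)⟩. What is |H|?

|⟨(2,1)⟩| = 3 and |⟨(4,0)⟩| = 3, so |H| is a multiple of lcm(3, 3) = 3 and divides |G| = 18.
Closing under the operation: H = {(0,0), (0,1), (0,2), (2,0), (2,1), (2,2), (4,0), (4,1), (4,2)}, so |H| = 9.

9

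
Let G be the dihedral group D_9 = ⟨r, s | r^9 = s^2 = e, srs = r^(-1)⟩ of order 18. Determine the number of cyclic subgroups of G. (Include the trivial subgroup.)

12

A cyclic subgroup of order d is generated by each of its φ(d) elements of order d, so the cyclic subgroups of order d number (#elements of order d)/φ(d).
Cyclic subgroups by order — order 1: 1; order 2: 9; order 3: 1; order 9: 1.
Total: 12.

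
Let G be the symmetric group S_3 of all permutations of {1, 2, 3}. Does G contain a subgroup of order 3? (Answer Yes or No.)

3 | 6. A subgroup of order 3 is {e, (1 2 3), (1 3 2)}.

Yes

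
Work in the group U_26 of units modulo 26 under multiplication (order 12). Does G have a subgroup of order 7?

7 does not divide |G| = 12, so by Lagrange no subgroup of order 7 exists.

No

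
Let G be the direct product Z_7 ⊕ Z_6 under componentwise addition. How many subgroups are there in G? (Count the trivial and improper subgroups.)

8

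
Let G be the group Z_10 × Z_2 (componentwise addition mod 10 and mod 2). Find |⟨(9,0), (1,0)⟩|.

|⟨(9,0)⟩| = 10 and |⟨(1,0)⟩| = 10, so |H| is a multiple of lcm(10, 10) = 10 and divides |G| = 20.
Closing under the operation: H = {(0,0), (1,0), (2,0), (3,0), (4,0), (5,0), (6,0), (7,0), (8,0), (9,0)}, so |H| = 10.

10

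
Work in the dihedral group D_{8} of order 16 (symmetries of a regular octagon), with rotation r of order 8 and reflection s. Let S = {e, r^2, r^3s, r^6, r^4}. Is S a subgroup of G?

No

|S| = 5 does not divide |G| = 16, so by Lagrange S is not a subgroup.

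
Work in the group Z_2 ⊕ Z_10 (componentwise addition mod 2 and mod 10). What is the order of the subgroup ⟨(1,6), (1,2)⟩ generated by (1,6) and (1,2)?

|⟨(1,6)⟩| = 10 and |⟨(1,2)⟩| = 10, so |H| is a multiple of lcm(10, 10) = 10 and divides |G| = 20.
Closing under the operation: H = {(0,0), (0,2), (0,4), (0,6), (0,8), (1,0), (1,2), (1,4), (1,6), (1,8)}, so |H| = 10.

10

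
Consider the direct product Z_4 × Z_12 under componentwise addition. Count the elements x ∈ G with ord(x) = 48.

An element (a,b) has order lcm(ord(a), ord(b)); count pairs with lcm equal to 48.
Enumerating gives 0 such elements.

0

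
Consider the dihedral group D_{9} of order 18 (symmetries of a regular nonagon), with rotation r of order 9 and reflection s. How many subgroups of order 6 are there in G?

|G| = 18 and 6 | 18, so subgroups of order 6 are possible by Lagrange.
The subgroups of order 6 are: {e, r^3, r^6, r^2s, r^5s, r^8s}; {e, r^3, r^6, s, r^3s, r^6s}; {e, r^3, r^6, rs, r^4s, r^7s}.
So G has 3 subgroups of order 6.

3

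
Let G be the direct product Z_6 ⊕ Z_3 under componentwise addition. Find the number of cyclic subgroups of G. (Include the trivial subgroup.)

A cyclic subgroup of order d is generated by each of its φ(d) elements of order d, so the cyclic subgroups of order d number (#elements of order d)/φ(d).
Cyclic subgroups by order — order 1: 1; order 2: 1; order 3: 4; order 6: 4.
Total: 10.

10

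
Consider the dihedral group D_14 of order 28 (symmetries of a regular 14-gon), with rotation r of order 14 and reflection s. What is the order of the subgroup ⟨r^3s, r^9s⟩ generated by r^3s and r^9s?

14

|⟨r^3s⟩| = 2 and |⟨r^9s⟩| = 2, so |H| is a multiple of lcm(2, 2) = 2 and divides |G| = 28.
Closing under the operation: H = {e, r^2, r^4, r^6, r^8, r^10, r^12, rs, r^3s, r^5s, r^7s, r^9s, r^11s, r^13s}, so |H| = 14.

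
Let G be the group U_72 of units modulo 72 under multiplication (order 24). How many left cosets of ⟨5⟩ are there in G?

4

|⟨5⟩| = 6 and |G| = 24.
By Lagrange, [G : H] = |G|/|H| = 24/6 = 4.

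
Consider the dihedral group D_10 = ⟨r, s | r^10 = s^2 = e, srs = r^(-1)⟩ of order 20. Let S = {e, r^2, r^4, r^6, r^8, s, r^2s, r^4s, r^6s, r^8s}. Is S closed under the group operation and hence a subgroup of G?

|S| = 10 divides |G| = 20, consistent with Lagrange.
S contains the identity, every element's inverse is in S, and S is closed under ·: it is a subgroup.

Yes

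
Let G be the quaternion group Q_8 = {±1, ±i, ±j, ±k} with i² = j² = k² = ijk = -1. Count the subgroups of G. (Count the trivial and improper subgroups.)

|G| = 8, so by Lagrange every subgroup order divides 8. Divisors: 1, 2, 4, 8.
Subgroups by order — order 1: 1; order 2: 1; order 4: 3; order 8: 1.
Total: 1 + 1 + 3 + 1 = 6.

6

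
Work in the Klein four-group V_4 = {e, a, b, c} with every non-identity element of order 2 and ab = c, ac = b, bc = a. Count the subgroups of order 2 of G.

|G| = 4 and 2 | 4, so subgroups of order 2 are possible by Lagrange.
The subgroups of order 2 are: {e, a}; {e, b}; {e, c}.
So G has 3 subgroups of order 2.

3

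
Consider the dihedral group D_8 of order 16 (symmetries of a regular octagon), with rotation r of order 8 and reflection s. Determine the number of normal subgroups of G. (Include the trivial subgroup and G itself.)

7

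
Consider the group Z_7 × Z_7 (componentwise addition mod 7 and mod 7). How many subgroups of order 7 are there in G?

8

|G| = 49 and 7 | 49, so subgroups of order 7 are possible by Lagrange.
The subgroups of order 7 are: {(0,0), (0,1), (0,2), (0,3), (0,4), (0,5), (0,6)}; {(0,0), (1,0), (2,0), (3,0), (4,0), (5,0), (6,0)}; {(0,0), (1,1), (2,2), (3,3), (4,4), (5,5), (6,6)}; {(0,0), (1,2), (2,4), (3,6), (4,1), (5,3), (6,5)}; … (8 in all).
So G has 8 subgroups of order 7.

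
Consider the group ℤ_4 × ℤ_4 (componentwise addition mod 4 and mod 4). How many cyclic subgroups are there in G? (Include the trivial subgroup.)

10

A cyclic subgroup of order d is generated by each of its φ(d) elements of order d, so the cyclic subgroups of order d number (#elements of order d)/φ(d).
Cyclic subgroups by order — order 1: 1; order 2: 3; order 4: 6.
Total: 10.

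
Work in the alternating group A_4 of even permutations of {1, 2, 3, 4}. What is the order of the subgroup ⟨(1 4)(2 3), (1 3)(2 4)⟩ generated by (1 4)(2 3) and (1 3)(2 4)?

4

|⟨(1 4)(2 3)⟩| = 2 and |⟨(1 3)(2 4)⟩| = 2, so |H| is a multiple of lcm(2, 2) = 2 and divides |G| = 12.
Closing under the operation: H = {e, (1 2)(3 4), (1 3)(2 4), (1 4)(2 3)}, so |H| = 4.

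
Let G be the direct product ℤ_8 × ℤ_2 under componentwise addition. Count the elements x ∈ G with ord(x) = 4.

An element (a,b) has order lcm(ord(a), ord(b)); count pairs with lcm equal to 4.
Enumerating gives 4 such elements.

4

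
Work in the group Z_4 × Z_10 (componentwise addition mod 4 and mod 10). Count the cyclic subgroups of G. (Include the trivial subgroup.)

A cyclic subgroup of order d is generated by each of its φ(d) elements of order d, so the cyclic subgroups of order d number (#elements of order d)/φ(d).
Cyclic subgroups by order — order 1: 1; order 2: 3; order 4: 2; order 5: 1; order 10: 3; order 20: 2.
Total: 12.

12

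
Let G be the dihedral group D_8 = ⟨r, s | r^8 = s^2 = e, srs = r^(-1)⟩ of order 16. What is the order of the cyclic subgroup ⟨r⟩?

8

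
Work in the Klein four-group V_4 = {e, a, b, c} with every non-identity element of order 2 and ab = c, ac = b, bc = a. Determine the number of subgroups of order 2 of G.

|G| = 4 and 2 | 4, so subgroups of order 2 are possible by Lagrange.
The subgroups of order 2 are: {e, a}; {e, b}; {e, c}.
So G has 3 subgroups of order 2.

3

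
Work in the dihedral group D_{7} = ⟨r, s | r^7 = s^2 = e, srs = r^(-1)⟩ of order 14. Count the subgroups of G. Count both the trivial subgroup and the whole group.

10

|G| = 14, so by Lagrange every subgroup order divides 14. Divisors: 1, 2, 7, 14.
Subgroups by order — order 1: 1; order 2: 7; order 7: 1; order 14: 1.
Total: 1 + 7 + 1 + 1 = 10.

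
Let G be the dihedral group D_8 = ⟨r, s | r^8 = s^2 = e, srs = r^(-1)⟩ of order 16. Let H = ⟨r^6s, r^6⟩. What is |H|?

|⟨r^6s⟩| = 2 and |⟨r^6⟩| = 4, so |H| is a multiple of lcm(2, 4) = 4 and divides |G| = 16.
Closing under the operation: H = {e, r^2, r^4, r^6, s, r^2s, r^4s, r^6s}, so |H| = 8.

8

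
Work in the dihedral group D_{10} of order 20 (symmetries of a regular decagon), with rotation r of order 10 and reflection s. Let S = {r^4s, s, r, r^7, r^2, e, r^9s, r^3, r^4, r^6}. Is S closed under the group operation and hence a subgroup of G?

r^2 ∈ S but its inverse r^8 ∉ S, so S is not a subgroup.

No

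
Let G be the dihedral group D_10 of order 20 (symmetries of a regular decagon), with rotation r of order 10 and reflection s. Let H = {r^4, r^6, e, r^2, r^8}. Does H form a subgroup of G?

Yes

|H| = 5 divides |G| = 20, consistent with Lagrange.
H contains the identity, every element's inverse is in H, and H is closed under ·: it is a subgroup.
In fact H = ⟨r^4⟩.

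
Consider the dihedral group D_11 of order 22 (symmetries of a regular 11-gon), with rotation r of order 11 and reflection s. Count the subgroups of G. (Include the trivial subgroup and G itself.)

|G| = 22, so by Lagrange every subgroup order divides 22. Divisors: 1, 2, 11, 22.
Subgroups by order — order 1: 1; order 2: 11; order 11: 1; order 22: 1.
Total: 1 + 11 + 1 + 1 = 14.

14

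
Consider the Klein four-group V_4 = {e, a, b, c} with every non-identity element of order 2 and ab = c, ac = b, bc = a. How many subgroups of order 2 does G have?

3

|G| = 4 and 2 | 4, so subgroups of order 2 are possible by Lagrange.
The subgroups of order 2 are: {e, a}; {e, b}; {e, c}.
So G has 3 subgroups of order 2.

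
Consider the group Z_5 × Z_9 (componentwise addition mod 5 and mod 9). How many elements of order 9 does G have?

An element (a,b) has order lcm(ord(a), ord(b)); count pairs with lcm equal to 9.
Enumerating gives 6 such elements.

6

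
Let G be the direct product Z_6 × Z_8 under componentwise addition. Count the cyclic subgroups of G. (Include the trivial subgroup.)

16

Each element a generates a cyclic subgroup ⟨a⟩; distinct elements may generate the same one (a cyclic group of order d has φ(d) generators).
Cyclic subgroups by order — order 1: 1; order 2: 3; order 3: 1; order 4: 2; order 6: 3; order 8: 2; order 12: 2; order 24: 2.
Total: 16.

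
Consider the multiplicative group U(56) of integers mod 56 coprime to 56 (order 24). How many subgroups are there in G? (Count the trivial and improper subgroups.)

32

|G| = 24, so by Lagrange every subgroup order divides 24. Divisors: 1, 2, 3, 4, 6, 8, 12, 24.
Subgroups by order — order 1: 1; order 2: 7; order 3: 1; order 4: 7; order 6: 7; order 8: 1; order 12: 7; order 24: 1.
Total: 1 + 7 + 1 + 7 + 7 + 1 + 7 + 1 = 32.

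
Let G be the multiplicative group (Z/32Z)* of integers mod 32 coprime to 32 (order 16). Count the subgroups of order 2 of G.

3

|G| = 16 and 2 | 16, so subgroups of order 2 are possible by Lagrange.
The subgroups of order 2 are: {1, 15}; {1, 17}; {1, 31}.
So G has 3 subgroups of order 2.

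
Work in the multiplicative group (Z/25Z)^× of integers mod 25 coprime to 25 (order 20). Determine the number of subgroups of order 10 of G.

1

|G| = 20 and 10 | 20, so subgroups of order 10 are possible by Lagrange.
The subgroups of order 10 are: {1, 4, 6, 9, 11, 14, 16, 19, 21, 24}.
So G has 1 subgroup of order 10.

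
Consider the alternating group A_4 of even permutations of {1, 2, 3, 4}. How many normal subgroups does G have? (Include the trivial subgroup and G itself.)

3

G has 10 subgroups. Checking conjugation-invariance by order — order 1: 1/1 normal; order 2: 0/3 normal; order 3: 0/4 normal; order 4: 1/1 normal; order 12: 1/1 normal.
Total normal subgroups: 3.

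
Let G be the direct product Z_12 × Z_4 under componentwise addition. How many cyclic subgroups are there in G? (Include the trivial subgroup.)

20

Group the elements of G by the cyclic subgroup they generate; each cyclic subgroup of order d accounts for φ(d) elements.
Cyclic subgroups by order — order 1: 1; order 2: 3; order 3: 1; order 4: 6; order 6: 3; order 12: 6.
Total: 20.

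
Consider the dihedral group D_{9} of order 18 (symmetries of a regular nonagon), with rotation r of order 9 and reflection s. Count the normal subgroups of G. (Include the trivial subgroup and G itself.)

4

G has 16 subgroups. Checking conjugation-invariance by order — order 1: 1/1 normal; order 2: 0/9 normal; order 3: 1/1 normal; order 6: 0/3 normal; order 9: 1/1 normal; order 18: 1/1 normal.
Total normal subgroups: 4.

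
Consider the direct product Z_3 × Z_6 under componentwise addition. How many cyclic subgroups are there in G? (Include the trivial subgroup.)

10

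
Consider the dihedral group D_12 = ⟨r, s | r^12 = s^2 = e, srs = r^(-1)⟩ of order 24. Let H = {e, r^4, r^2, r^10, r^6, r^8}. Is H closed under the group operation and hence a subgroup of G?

|H| = 6 divides |G| = 24, consistent with Lagrange.
H contains the identity, every element's inverse is in H, and H is closed under ·: it is a subgroup.
In fact H = ⟨r^10⟩.

Yes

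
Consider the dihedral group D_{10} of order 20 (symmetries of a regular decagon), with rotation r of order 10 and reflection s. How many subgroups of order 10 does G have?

3

|G| = 20 and 10 | 20, so subgroups of order 10 are possible by Lagrange.
The subgroups of order 10 are: {e, r, r^2, r^3, r^4, r^5, r^6, r^7, r^8, r^9}; {e, r^2, r^4, r^6, r^8, s, r^2s, r^4s, r^6s, r^8s}; {e, r^2, r^4, r^6, r^8, rs, r^3s, r^5s, r^7s, r^9s}.
So G has 3 subgroups of order 10.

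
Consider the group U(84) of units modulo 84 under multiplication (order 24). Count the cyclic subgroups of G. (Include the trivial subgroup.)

16

A cyclic subgroup of order d is generated by each of its φ(d) elements of order d, so the cyclic subgroups of order d number (#elements of order d)/φ(d).
Cyclic subgroups by order — order 1: 1; order 2: 7; order 3: 1; order 6: 7.
Total: 16.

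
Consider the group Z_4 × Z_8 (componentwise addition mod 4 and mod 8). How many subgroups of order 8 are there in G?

7

|G| = 32 and 8 | 32, so subgroups of order 8 are possible by Lagrange.
The subgroups of order 8 are: {(0,0), (0,1), (0,2), (0,3), (0,4), (0,5), (0,6), (0,7)}; {(0,0), (0,2), (0,4), (0,6), (2,0), (2,2), (2,4), (2,6)}; {(0,0), (0,2), (0,4), (0,6), (2,1), (2,3), (2,5), (2,7)}; {(0,0), (0,4), (1,0), (1,4), (2,0), (2,4), (3,0), (3,4)}; … (7 in all).
So G has 7 subgroups of order 8.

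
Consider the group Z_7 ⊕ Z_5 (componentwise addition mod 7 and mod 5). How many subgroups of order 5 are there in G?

1

|G| = 35 and 5 | 35, so subgroups of order 5 are possible by Lagrange.
The subgroups of order 5 are: {(0,0), (0,1), (0,2), (0,3), (0,4)}.
So G has 1 subgroup of order 5.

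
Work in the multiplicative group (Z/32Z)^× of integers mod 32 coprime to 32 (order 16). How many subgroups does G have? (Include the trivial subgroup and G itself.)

11

|G| = 16, so by Lagrange every subgroup order divides 16. Divisors: 1, 2, 4, 8, 16.
Subgroups by order — order 1: 1; order 2: 3; order 4: 3; order 8: 3; order 16: 1.
Total: 1 + 3 + 3 + 3 + 1 = 11.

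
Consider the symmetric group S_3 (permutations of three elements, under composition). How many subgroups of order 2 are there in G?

3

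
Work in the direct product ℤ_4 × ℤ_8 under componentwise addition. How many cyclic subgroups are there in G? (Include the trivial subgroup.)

14

A cyclic subgroup of order d is generated by each of its φ(d) elements of order d, so the cyclic subgroups of order d number (#elements of order d)/φ(d).
Cyclic subgroups by order — order 1: 1; order 2: 3; order 4: 6; order 8: 4.
Total: 14.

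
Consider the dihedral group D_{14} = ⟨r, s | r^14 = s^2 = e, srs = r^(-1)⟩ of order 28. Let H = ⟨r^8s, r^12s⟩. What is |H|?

|⟨r^8s⟩| = 2 and |⟨r^12s⟩| = 2, so |H| is a multiple of lcm(2, 2) = 2 and divides |G| = 28.
Closing under the operation: H = {e, r^2, r^4, r^6, r^8, r^10, r^12, s, r^2s, r^4s, r^6s, r^8s, r^10s, r^12s}, so |H| = 14.

14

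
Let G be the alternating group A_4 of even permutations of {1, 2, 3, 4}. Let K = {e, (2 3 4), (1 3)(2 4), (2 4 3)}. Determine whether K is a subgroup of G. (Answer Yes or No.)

No

Closure fails: (2 4 3) ∘ (1 3)(2 4) = (1 2 3) ∉ K. So K is not a subgroup.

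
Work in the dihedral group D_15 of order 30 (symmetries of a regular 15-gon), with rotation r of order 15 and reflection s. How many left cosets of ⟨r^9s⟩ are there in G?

15

|⟨r^9s⟩| = 2 and |G| = 30.
By Lagrange, [G : H] = |G|/|H| = 30/2 = 15.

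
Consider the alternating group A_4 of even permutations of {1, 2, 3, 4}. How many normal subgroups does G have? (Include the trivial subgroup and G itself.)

3

G has 10 subgroups. Checking conjugation-invariance by order — order 1: 1/1 normal; order 2: 0/3 normal; order 3: 0/4 normal; order 4: 1/1 normal; order 12: 1/1 normal.
Total normal subgroups: 3.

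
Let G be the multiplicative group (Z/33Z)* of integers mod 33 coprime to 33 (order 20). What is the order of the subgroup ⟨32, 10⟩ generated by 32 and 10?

4

|⟨32⟩| = 2 and |⟨10⟩| = 2, so |H| is a multiple of lcm(2, 2) = 2 and divides |G| = 20.
Closing under the operation: H = {1, 10, 23, 32}, so |H| = 4.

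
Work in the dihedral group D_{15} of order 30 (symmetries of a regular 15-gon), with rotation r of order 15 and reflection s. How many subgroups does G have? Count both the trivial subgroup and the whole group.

28

|G| = 30, so by Lagrange every subgroup order divides 30. Divisors: 1, 2, 3, 5, 6, 10, 15, 30.
Subgroups by order — order 1: 1; order 2: 15; order 3: 1; order 5: 1; order 6: 5; order 10: 3; order 15: 1; order 30: 1.
Total: 1 + 15 + 1 + 1 + 5 + 3 + 1 + 1 = 28.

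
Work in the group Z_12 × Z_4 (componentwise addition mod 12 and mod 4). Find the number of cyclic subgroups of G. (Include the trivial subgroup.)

Group the elements of G by the cyclic subgroup they generate; each cyclic subgroup of order d accounts for φ(d) elements.
Cyclic subgroups by order — order 1: 1; order 2: 3; order 3: 1; order 4: 6; order 6: 3; order 12: 6.
Total: 20.

20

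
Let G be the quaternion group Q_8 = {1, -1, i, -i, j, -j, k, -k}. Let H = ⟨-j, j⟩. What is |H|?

|⟨-j⟩| = 4 and |⟨j⟩| = 4, so |H| is a multiple of lcm(4, 4) = 4 and divides |G| = 8.
Closing under the operation: H = {1, -1, j, -j}, so |H| = 4.

4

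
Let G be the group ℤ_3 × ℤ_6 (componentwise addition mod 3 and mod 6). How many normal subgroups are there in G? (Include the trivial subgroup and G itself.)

G is abelian, so every subgroup is normal.
G has 12 subgroups in total, hence 12 normal subgroups.

12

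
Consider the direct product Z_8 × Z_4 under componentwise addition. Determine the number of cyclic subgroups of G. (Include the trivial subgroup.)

A cyclic subgroup of order d is generated by each of its φ(d) elements of order d, so the cyclic subgroups of order d number (#elements of order d)/φ(d).
Cyclic subgroups by order — order 1: 1; order 2: 3; order 4: 6; order 8: 4.
Total: 14.

14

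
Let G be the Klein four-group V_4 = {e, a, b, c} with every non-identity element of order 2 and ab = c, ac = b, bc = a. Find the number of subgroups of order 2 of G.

3

|G| = 4 and 2 | 4, so subgroups of order 2 are possible by Lagrange.
The subgroups of order 2 are: {e, a}; {e, b}; {e, c}.
So G has 3 subgroups of order 2.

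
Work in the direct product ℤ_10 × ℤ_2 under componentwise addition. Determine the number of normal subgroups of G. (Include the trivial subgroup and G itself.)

10

G is abelian, so every subgroup is normal.
G has 10 subgroups in total, hence 10 normal subgroups.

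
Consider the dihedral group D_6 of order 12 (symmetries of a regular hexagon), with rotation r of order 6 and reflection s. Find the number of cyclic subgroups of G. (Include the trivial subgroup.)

Group the elements of G by the cyclic subgroup they generate; each cyclic subgroup of order d accounts for φ(d) elements.
Cyclic subgroups by order — order 1: 1; order 2: 7; order 3: 1; order 6: 1.
Total: 10.

10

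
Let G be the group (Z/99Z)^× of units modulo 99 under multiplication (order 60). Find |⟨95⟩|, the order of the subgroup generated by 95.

Compute successive powers of 95 mod 99: 95, 16, 35, 58, 65, 37, 50, 97, …; 95^30 ≡ 1 (mod 99).
So |⟨95⟩| = 30.

30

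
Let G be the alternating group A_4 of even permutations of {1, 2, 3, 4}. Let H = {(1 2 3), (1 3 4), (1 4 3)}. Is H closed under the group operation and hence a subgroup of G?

No

The identity e ∉ H, so H is not a subgroup.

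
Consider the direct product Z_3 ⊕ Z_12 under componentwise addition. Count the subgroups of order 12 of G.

|G| = 36 and 12 | 36, so subgroups of order 12 are possible by Lagrange.
The subgroups of order 12 are: {(0,0), (0,1), (0,2), (0,3), (0,4), (0,5), (0,6), (0,7), (0,8), (0,9), (0,10), (0,11)}; {(0,0), (0,3), (0,6), (0,9), (1,0), (1,3), (1,6), (1,9), (2,0), (2,3), (2,6), (2,9)}; {(0,0), (0,3), (0,6), (0,9), (1,1), (1,4), (1,7), (1,10), (2,2), (2,5), (2,8), (2,11)}; {(0,0), (0,3), (0,6), (0,9), (1,2), (1,5), (1,8), (1,11), (2,1), (2,4), (2,7), (2,10)}.
So G has 4 subgroups of order 12.

4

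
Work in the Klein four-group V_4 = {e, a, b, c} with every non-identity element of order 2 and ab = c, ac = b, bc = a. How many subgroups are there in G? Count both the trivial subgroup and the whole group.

|G| = 4, so by Lagrange every subgroup order divides 4. Divisors: 1, 2, 4.
Subgroups by order — order 1: 1; order 2: 3; order 4: 1.
Total: 1 + 3 + 1 = 5.

5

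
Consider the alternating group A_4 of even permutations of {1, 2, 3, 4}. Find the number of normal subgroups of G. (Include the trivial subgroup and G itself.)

G has 10 subgroups. Checking conjugation-invariance by order — order 1: 1/1 normal; order 2: 0/3 normal; order 3: 0/4 normal; order 4: 1/1 normal; order 12: 1/1 normal.
Total normal subgroups: 3.

3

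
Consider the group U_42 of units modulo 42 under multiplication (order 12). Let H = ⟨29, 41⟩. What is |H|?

|⟨29⟩| = 2 and |⟨41⟩| = 2, so |H| is a multiple of lcm(2, 2) = 2 and divides |G| = 12.
Closing under the operation: H = {1, 13, 29, 41}, so |H| = 4.

4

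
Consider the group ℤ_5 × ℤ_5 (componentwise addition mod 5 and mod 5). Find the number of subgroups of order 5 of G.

|G| = 25 and 5 | 25, so subgroups of order 5 are possible by Lagrange.
The subgroups of order 5 are: {(0,0), (0,1), (0,2), (0,3), (0,4)}; {(0,0), (1,0), (2,0), (3,0), (4,0)}; {(0,0), (1,1), (2,2), (3,3), (4,4)}; {(0,0), (1,2), (2,4), (3,1), (4,3)}; … (6 in all).
So G has 6 subgroups of order 5.

6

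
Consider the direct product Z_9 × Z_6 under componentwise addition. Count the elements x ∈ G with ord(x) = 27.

An element (a,b) has order lcm(ord(a), ord(b)); count pairs with lcm equal to 27.
Enumerating gives 0 such elements.

0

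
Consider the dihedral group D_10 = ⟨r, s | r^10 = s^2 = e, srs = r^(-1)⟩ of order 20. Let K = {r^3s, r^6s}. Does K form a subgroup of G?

No

The identity e ∉ K, so K is not a subgroup.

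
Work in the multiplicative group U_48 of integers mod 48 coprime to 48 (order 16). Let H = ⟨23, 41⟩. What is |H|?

4

|⟨23⟩| = 2 and |⟨41⟩| = 2, so |H| is a multiple of lcm(2, 2) = 2 and divides |G| = 16.
Closing under the operation: H = {1, 23, 31, 41}, so |H| = 4.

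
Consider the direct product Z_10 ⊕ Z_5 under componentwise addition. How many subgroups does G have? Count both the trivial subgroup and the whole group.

|G| = 50, so by Lagrange every subgroup order divides 50. Divisors: 1, 2, 5, 10, 25, 50.
Subgroups by order — order 1: 1; order 2: 1; order 5: 6; order 10: 6; order 25: 1; order 50: 1.
Total: 1 + 1 + 6 + 6 + 1 + 1 = 16.

16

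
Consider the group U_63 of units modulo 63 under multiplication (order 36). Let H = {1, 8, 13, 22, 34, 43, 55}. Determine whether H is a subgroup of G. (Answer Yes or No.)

No

|H| = 7 does not divide |G| = 36, so by Lagrange H is not a subgroup.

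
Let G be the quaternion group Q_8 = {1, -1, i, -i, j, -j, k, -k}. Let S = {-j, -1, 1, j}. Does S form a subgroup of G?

|S| = 4 divides |G| = 8, consistent with Lagrange.
S contains the identity, every element's inverse is in S, and S is closed under ·: it is a subgroup.
In fact S = ⟨j⟩.

Yes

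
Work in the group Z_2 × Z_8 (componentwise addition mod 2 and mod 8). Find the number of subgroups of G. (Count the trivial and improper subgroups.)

|G| = 16, so by Lagrange every subgroup order divides 16. Divisors: 1, 2, 4, 8, 16.
Subgroups by order — order 1: 1; order 2: 3; order 4: 3; order 8: 3; order 16: 1.
Total: 1 + 3 + 3 + 3 + 1 = 11.

11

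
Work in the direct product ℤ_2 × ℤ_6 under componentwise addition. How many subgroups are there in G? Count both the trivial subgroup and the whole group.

10

|G| = 12, so by Lagrange every subgroup order divides 12. Divisors: 1, 2, 3, 4, 6, 12.
Subgroups by order — order 1: 1; order 2: 3; order 3: 1; order 4: 1; order 6: 3; order 12: 1.
Total: 1 + 3 + 1 + 1 + 3 + 1 = 10.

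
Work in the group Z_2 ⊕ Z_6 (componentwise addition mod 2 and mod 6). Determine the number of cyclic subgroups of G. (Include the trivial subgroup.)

8

Group the elements of G by the cyclic subgroup they generate; each cyclic subgroup of order d accounts for φ(d) elements.
Cyclic subgroups by order — order 1: 1; order 2: 3; order 3: 1; order 6: 3.
Total: 8.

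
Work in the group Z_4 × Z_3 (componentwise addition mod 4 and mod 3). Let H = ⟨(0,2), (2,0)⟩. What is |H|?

|⟨(0,2)⟩| = 3 and |⟨(2,0)⟩| = 2, so |H| is a multiple of lcm(3, 2) = 6 and divides |G| = 12.
Closing under the operation: H = {(0,0), (0,1), (0,2), (2,0), (2,1), (2,2)}, so |H| = 6.

6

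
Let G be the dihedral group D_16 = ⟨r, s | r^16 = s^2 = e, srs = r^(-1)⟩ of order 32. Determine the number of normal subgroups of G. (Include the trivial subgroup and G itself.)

8

G has 36 subgroups. Checking conjugation-invariance by order — order 1: 1/1 normal; order 2: 1/17 normal; order 4: 1/9 normal; order 8: 1/5 normal; order 16: 3/3 normal; order 32: 1/1 normal.
Total normal subgroups: 8.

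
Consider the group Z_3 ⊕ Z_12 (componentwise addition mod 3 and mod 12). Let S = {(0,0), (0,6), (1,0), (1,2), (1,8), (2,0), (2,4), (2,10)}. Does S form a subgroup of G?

No

|S| = 8 does not divide |G| = 36, so by Lagrange S is not a subgroup.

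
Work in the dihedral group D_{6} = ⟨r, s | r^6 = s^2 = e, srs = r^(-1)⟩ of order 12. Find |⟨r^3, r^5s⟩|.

4

|⟨r^3⟩| = 2 and |⟨r^5s⟩| = 2, so |H| is a multiple of lcm(2, 2) = 2 and divides |G| = 12.
Closing under the operation: H = {e, r^3, r^2s, r^5s}, so |H| = 4.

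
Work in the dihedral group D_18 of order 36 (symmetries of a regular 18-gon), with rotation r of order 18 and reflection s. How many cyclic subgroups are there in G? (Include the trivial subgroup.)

Group the elements of G by the cyclic subgroup they generate; each cyclic subgroup of order d accounts for φ(d) elements.
Cyclic subgroups by order — order 1: 1; order 2: 19; order 3: 1; order 6: 1; order 9: 1; order 18: 1.
Total: 24.

24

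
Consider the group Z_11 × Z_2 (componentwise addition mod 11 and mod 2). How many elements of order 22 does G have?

An element (a,b) has order lcm(ord(a), ord(b)); count pairs with lcm equal to 22.
Enumerating gives 10 such elements.

10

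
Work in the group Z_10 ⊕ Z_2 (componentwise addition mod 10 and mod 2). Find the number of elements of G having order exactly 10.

12

An element (a,b) has order lcm(ord(a), ord(b)); count pairs with lcm equal to 10.
Enumerating gives 12 such elements.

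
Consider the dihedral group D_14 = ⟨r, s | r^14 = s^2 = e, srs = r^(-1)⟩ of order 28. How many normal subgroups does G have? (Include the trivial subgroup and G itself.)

7

G has 28 subgroups. Checking conjugation-invariance by order — order 1: 1/1 normal; order 2: 1/15 normal; order 4: 0/7 normal; order 7: 1/1 normal; order 14: 3/3 normal; order 28: 1/1 normal.
Total normal subgroups: 7.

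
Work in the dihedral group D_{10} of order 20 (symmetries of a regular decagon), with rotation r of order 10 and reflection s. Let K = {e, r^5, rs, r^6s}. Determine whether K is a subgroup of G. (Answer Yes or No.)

Yes

|K| = 4 divides |G| = 20, consistent with Lagrange.
K contains the identity, every element's inverse is in K, and K is closed under ·: it is a subgroup.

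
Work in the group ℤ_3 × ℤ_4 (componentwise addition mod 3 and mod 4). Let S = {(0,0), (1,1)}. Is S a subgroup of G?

(1,1) ∈ S but its inverse (2,3) ∉ S, so S is not a subgroup.

No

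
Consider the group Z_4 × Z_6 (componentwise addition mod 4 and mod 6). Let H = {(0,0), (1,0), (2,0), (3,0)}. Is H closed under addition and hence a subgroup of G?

Yes

|H| = 4 divides |G| = 24, consistent with Lagrange.
H contains the identity, every element's inverse is in H, and H is closed under +: it is a subgroup.
In fact H = ⟨(1,0)⟩.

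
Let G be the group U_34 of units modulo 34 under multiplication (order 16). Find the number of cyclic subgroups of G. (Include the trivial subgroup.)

A cyclic subgroup of order d is generated by each of its φ(d) elements of order d, so the cyclic subgroups of order d number (#elements of order d)/φ(d).
Cyclic subgroups by order — order 1: 1; order 2: 1; order 4: 1; order 8: 1; order 16: 1.
Total: 5.

5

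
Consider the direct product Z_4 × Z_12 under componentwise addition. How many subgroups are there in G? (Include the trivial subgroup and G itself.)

|G| = 48, so by Lagrange every subgroup order divides 48. Divisors: 1, 2, 3, 4, 6, 8, 12, 16, 24, 48.
Subgroups by order — order 1: 1; order 2: 3; order 3: 1; order 4: 7; order 6: 3; order 8: 3; order 12: 7; order 16: 1; order 24: 3; order 48: 1.
Total: 1 + 3 + 1 + 7 + 3 + 3 + 7 + 1 + 3 + 1 = 30.

30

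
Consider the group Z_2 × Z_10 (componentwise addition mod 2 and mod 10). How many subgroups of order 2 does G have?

3

|G| = 20 and 2 | 20, so subgroups of order 2 are possible by Lagrange.
The subgroups of order 2 are: {(0,0), (0,5)}; {(0,0), (1,0)}; {(0,0), (1,5)}.
So G has 3 subgroups of order 2.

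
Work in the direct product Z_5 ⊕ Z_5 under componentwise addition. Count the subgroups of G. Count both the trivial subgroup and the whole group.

|G| = 25, so by Lagrange every subgroup order divides 25. Divisors: 1, 5, 25.
Subgroups by order — order 1: 1; order 5: 6; order 25: 1.
Total: 1 + 6 + 1 = 8.

8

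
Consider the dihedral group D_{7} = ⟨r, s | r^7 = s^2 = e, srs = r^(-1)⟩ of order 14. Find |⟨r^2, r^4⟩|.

|⟨r^2⟩| = 7 and |⟨r^4⟩| = 7, so |H| is a multiple of lcm(7, 7) = 7 and divides |G| = 14.
Closing under the operation: H = {e, r, r^2, r^3, r^4, r^5, r^6}, so |H| = 7.

7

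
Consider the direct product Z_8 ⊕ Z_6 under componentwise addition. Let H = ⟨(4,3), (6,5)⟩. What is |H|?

|⟨(4,3)⟩| = 2 and |⟨(6,5)⟩| = 12, so |H| is a multiple of lcm(2, 12) = 12 and divides |G| = 48.
Closing under the operation: H = {(0,0), (0,1), (0,2), (0,3), (0,4), (0,5), (2,0), (2,1), (2,2), (2,3), (2,4), (2,5), (4,0), (4,1), (4,2), (4,3), (4,4), (4,5), (6,0), (6,1), (6,2), (6,3), (6,4), (6,5)}, so |H| = 24.

24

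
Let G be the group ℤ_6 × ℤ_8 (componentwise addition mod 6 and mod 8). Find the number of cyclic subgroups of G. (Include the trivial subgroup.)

Group the elements of G by the cyclic subgroup they generate; each cyclic subgroup of order d accounts for φ(d) elements.
Cyclic subgroups by order — order 1: 1; order 2: 3; order 3: 1; order 4: 2; order 6: 3; order 8: 2; order 12: 2; order 24: 2.
Total: 16.

16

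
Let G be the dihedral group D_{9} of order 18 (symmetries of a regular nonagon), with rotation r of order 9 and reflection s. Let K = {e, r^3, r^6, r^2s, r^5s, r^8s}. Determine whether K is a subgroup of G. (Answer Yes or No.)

Yes

|K| = 6 divides |G| = 18, consistent with Lagrange.
K contains the identity, every element's inverse is in K, and K is closed under ·: it is a subgroup.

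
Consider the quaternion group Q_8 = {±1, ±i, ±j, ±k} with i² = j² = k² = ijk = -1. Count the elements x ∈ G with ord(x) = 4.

The elements of order 4 are: i, -i, j, -j, k, -k.
That's 6.

6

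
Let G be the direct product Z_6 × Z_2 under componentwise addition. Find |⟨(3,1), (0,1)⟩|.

4

|⟨(3,1)⟩| = 2 and |⟨(0,1)⟩| = 2, so |H| is a multiple of lcm(2, 2) = 2 and divides |G| = 12.
Closing under the operation: H = {(0,0), (0,1), (3,0), (3,1)}, so |H| = 4.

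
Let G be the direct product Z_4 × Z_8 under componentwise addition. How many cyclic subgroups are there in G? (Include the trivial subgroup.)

Group the elements of G by the cyclic subgroup they generate; each cyclic subgroup of order d accounts for φ(d) elements.
Cyclic subgroups by order — order 1: 1; order 2: 3; order 4: 6; order 8: 4.
Total: 14.

14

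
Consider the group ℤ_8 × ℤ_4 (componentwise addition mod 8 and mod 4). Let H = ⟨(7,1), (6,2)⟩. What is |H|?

|⟨(7,1)⟩| = 8 and |⟨(6,2)⟩| = 4, so |H| is a multiple of lcm(8, 4) = 8 and divides |G| = 32.
Closing under the operation: H = {(0,0), (1,3), (2,2), (3,1), (4,0), (5,3), (6,2), (7,1)}, so |H| = 8.

8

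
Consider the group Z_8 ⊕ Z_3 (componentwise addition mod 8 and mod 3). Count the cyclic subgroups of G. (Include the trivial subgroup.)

Group the elements of G by the cyclic subgroup they generate; each cyclic subgroup of order d accounts for φ(d) elements.
Cyclic subgroups by order — order 1: 1; order 2: 1; order 3: 1; order 4: 1; order 6: 1; order 8: 1; order 12: 1; order 24: 1.
Total: 8.

8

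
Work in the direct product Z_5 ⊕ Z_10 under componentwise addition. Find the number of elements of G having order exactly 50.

0

An element (a,b) has order lcm(ord(a), ord(b)); count pairs with lcm equal to 50.
Enumerating gives 0 such elements.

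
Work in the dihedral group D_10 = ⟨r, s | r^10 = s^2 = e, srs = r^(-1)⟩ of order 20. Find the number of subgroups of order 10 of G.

|G| = 20 and 10 | 20, so subgroups of order 10 are possible by Lagrange.
The subgroups of order 10 are: {e, r, r^2, r^3, r^4, r^5, r^6, r^7, r^8, r^9}; {e, r^2, r^4, r^6, r^8, s, r^2s, r^4s, r^6s, r^8s}; {e, r^2, r^4, r^6, r^8, rs, r^3s, r^5s, r^7s, r^9s}.
So G has 3 subgroups of order 10.

3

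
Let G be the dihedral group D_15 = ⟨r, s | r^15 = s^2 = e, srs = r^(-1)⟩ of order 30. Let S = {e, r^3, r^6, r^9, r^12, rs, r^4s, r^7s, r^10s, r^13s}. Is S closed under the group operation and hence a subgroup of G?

|S| = 10 divides |G| = 30, consistent with Lagrange.
S contains the identity, every element's inverse is in S, and S is closed under ·: it is a subgroup.

Yes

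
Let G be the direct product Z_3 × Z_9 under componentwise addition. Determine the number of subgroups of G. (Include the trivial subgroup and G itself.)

|G| = 27, so by Lagrange every subgroup order divides 27. Divisors: 1, 3, 9, 27.
Subgroups by order — order 1: 1; order 3: 4; order 9: 4; order 27: 1.
Total: 1 + 4 + 4 + 1 = 10.

10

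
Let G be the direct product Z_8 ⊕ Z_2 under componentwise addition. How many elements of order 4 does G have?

4

An element (a,b) has order lcm(ord(a), ord(b)); count pairs with lcm equal to 4.
Enumerating gives 4 such elements.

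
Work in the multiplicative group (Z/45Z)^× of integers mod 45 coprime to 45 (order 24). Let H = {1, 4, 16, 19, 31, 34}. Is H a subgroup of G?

Yes

|H| = 6 divides |G| = 24, consistent with Lagrange.
H contains the identity, every element's inverse is in H, and H is closed under ·: it is a subgroup.
In fact H = ⟨34⟩.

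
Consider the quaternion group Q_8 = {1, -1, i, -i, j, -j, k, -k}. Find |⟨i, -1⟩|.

|⟨i⟩| = 4 and |⟨-1⟩| = 2, so |H| is a multiple of lcm(4, 2) = 4 and divides |G| = 8.
Closing under the operation: H = {1, -1, i, -i}, so |H| = 4.

4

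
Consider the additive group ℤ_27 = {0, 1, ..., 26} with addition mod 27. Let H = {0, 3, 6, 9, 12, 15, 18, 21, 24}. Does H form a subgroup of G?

|H| = 9 divides |G| = 27, consistent with Lagrange.
H contains the identity, every element's inverse is in H, and H is closed under +: it is a subgroup.
In fact H = ⟨3⟩.

Yes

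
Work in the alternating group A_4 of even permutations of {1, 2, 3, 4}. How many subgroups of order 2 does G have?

3

|G| = 12 and 2 | 12, so subgroups of order 2 are possible by Lagrange.
The subgroups of order 2 are: {e, (1 2)(3 4)}; {e, (1 3)(2 4)}; {e, (1 4)(2 3)}.
So G has 3 subgroups of order 2.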